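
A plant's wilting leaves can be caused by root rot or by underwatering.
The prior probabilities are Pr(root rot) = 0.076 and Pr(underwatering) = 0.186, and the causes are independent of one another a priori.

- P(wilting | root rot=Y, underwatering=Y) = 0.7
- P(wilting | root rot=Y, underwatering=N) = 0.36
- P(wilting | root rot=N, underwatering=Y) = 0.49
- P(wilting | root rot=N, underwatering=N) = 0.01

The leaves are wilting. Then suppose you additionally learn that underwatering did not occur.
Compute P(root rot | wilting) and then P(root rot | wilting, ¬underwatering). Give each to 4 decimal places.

P(wilting) = 0.01*0.924*0.814 + 0.49*0.924*0.186 + 0.36*0.076*0.814 + 0.7*0.076*0.186 = 0.007521 + 0.084213 + 0.022271 + 0.009895 = 0.123900
Of this, 0.032166 comes from 0.022271 + 0.009895 (the root rot=true cases).
Hence the posterior is 0.032166/0.123900 ≈ 0.2596.

With the extra evidence:
Numerator (weight on configurations with root rot): 0.36×0.076 = 0.027360
The normalizing constant is 0.01×0.924 + 0.36×0.076 = 0.036600
P(root rot | wilting, ¬underwatering) = 0.027360/0.036600 ≈ 0.7475
Ruling out underwatering raises the posterior on root rot — the flip side of explaining away.

P(root rot | wilting) ≈ 0.2596; P(root rot | wilting, ¬underwatering) ≈ 0.7475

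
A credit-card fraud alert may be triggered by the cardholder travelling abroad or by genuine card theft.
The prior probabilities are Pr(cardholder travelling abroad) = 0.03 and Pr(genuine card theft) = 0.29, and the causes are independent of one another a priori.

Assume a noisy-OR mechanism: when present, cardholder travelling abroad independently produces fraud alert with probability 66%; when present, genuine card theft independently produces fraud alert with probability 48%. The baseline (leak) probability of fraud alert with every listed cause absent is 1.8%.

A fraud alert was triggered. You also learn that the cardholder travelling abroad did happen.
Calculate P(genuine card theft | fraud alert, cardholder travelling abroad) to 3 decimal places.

P(genuine card theft | fraud alert, cardholder travelling abroad) ≈ 0.336

Under noisy-OR, P(fraud alert | causes) = 1 − (1−0.018)·∏(1−qᵢ) over the active causes.
By total probability over both values of genuine card theft:
  P(fraud alert | cardholder travelling abroad) = 0.66612·0.71 + 0.826382·0.29
        = 0.472945 + 0.239651 = 0.712596
The terms with genuine card theft present sum to 0.239651, so
  P(genuine card theft | fraud alert, cardholder travelling abroad) = 0.239651 / 0.712596 ≈ 0.336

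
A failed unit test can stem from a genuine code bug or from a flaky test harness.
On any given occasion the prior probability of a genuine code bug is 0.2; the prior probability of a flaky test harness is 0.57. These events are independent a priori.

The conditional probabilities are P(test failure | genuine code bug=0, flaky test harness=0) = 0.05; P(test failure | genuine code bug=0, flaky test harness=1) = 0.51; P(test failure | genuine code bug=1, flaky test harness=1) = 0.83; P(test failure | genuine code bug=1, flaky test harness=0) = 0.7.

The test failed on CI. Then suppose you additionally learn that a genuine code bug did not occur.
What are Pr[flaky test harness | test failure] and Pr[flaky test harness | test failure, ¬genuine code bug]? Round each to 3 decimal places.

Pr[flaky test harness | test failure] ≈ 0.809; Pr[flaky test harness | test failure, ¬genuine code bug] ≈ 0.931

Enumerate the 4 (genuine code bug, flaky test harness) configurations and weight by the priors:
  P(test failure) = 0.05×0.8×0.43 + 0.51×0.8×0.57 + 0.7×0.2×0.43 + 0.83×0.2×0.57
        = 0.017200 + 0.232560 + 0.060200 + 0.094620 = 0.404580
The terms with flaky test harness present sum to 0.327180, so
  P(flaky test harness | test failure) = 0.327180 / 0.404580 ≈ 0.809

Now condition on the additional information:
P(test failure | ¬genuine code bug) = 0.05·0.43 + 0.51·0.57 = 0.021500 + 0.290700 = 0.312200
Of this, 0.290700 comes from 0.51·0.57 (the flaky test harness=true cases).
P(flaky test harness | test failure, ¬genuine code bug) = 0.290700 / 0.312200 ≈ 0.931
With genuine code bug excluded, flaky test harness must carry more of the explanatory weight for the test failure.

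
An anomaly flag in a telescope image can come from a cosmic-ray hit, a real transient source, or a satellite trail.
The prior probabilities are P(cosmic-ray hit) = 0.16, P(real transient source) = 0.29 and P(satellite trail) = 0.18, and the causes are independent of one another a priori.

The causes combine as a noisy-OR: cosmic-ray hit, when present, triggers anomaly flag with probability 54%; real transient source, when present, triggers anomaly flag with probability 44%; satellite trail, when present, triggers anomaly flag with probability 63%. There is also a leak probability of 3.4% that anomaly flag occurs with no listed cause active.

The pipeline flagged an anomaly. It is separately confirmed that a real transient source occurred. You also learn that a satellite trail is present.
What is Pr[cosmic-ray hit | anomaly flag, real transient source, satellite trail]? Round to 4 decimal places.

Under noisy-OR, P(anomaly flag | causes) = 1 − (1−0.034)·∏(1−qᵢ) over the active causes.
P(anomaly flag | real transient source, satellite trail) = 0.799845*0.84 + 0.907929*0.16 = 0.671870 + 0.145269 = 0.817139
The cosmic-ray hit-present share is 0.907929*0.16 = 0.145269.
So P(cosmic-ray hit | anomaly flag, real transient source, satellite trail) = 0.145269/0.817139 ≈ 0.1778.

Pr[cosmic-ray hit | anomaly flag, real transient source, satellite trail] ≈ 0.1778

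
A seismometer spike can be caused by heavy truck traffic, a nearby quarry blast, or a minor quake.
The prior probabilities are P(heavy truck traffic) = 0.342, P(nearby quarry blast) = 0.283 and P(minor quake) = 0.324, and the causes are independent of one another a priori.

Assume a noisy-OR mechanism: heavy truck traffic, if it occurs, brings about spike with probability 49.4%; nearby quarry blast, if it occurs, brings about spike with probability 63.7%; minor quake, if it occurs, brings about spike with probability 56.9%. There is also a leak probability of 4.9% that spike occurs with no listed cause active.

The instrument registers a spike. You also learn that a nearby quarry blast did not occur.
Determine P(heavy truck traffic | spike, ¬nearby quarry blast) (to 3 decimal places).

Under noisy-OR, P(spike | causes) = 1 − (1−0.049)·∏(1−qᵢ) over the active causes.
Weight on heavy truck traffic=true, given the evidence: 0.119941 + 0.087826 = 0.207767
The normalizing constant is 0.049×0.658×0.676 + 0.590119×0.658×0.324 + 0.518794×0.342×0.676 + 0.7926×0.342×0.324 = 0.355372
P(heavy truck traffic | spike, ¬nearby quarry blast) = 0.207767/0.355372 ≈ 0.585

P(heavy truck traffic | spike, ¬nearby quarry blast) ≈ 0.585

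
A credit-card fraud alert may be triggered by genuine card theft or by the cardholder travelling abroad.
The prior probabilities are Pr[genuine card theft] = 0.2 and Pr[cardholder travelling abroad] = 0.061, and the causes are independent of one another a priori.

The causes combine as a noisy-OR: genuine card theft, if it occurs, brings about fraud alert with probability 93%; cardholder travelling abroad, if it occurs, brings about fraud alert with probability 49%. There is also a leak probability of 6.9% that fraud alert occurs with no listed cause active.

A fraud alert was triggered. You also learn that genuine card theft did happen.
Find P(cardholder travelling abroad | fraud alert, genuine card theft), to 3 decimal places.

P(cardholder travelling abroad | fraud alert, genuine card theft) ≈ 0.063

Under noisy-OR, P(fraud alert | causes) = 1 − (1−0.069)·∏(1−qᵢ) over the active causes.
P(fraud alert | genuine card theft) = 0.93483·0.939 + 0.966763·0.061 = 0.877805 + 0.058973 = 0.936778
Restricting to configurations with cardholder travelling abroad present: 0.966763·0.061 = 0.058973.
P(cardholder travelling abroad | fraud alert, genuine card theft) = 0.058973 / 0.936778 ≈ 0.063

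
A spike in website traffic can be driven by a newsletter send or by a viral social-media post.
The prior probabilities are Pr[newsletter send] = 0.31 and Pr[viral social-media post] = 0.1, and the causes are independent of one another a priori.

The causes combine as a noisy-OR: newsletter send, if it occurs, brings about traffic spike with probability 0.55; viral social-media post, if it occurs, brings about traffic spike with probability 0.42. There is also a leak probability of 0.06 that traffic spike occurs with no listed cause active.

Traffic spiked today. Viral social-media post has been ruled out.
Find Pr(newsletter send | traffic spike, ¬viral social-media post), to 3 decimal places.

Pr(newsletter send | traffic spike, ¬viral social-media post) ≈ 0.812

Under noisy-OR, P(traffic spike | causes) = 1 − (1−0.06)·∏(1−qᵢ) over the active causes.
By total probability over both values of newsletter send:
  P(traffic spike | ¬viral social-media post) = 0.06*0.69 + 0.577*0.31
        = 0.041400 + 0.178870 = 0.220270
Configurations with newsletter send contribute 0.178870, so
  P(newsletter send | traffic spike, ¬viral social-media post) = 0.178870 / 0.220270 ≈ 0.812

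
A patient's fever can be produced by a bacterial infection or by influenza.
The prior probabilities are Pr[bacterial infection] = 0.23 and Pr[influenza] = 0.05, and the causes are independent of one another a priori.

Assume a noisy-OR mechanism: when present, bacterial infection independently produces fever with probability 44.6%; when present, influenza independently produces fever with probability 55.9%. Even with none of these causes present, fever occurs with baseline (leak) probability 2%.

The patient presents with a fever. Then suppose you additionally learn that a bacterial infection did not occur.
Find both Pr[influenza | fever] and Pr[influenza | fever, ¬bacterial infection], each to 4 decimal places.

Pr[influenza | fever] ≈ 0.2109; Pr[influenza | fever, ¬bacterial infection] ≈ 0.5991

Under noisy-OR, P(fever | causes) = 1 − (1−0.02)·∏(1−qᵢ) over the active causes.
P(fever) = 0.02·0.77·0.95 + 0.56782·0.77·0.05 + 0.45708·0.23·0.95 + 0.760572·0.23·0.05 = 0.014630 + 0.021861 + 0.099872 + 0.008747 = 0.145110
Of this, 0.030608 comes from 0.021861 + 0.008747 (the influenza=true cases).
P(influenza | fever) = 0.030608 / 0.145110 ≈ 0.2109

With the extra evidence:
Enumerate both values of influenza and weight by the priors:
  P(fever | ¬bacterial infection) = 0.02×0.95 + 0.56782×0.05
        = 0.019000 + 0.028391 = 0.047391
The terms with influenza present sum to 0.028391, so
  P(influenza | fever, ¬bacterial infection) = 0.028391 / 0.047391 ≈ 0.5991
With bacterial infection excluded, influenza must carry more of the explanatory weight for the fever.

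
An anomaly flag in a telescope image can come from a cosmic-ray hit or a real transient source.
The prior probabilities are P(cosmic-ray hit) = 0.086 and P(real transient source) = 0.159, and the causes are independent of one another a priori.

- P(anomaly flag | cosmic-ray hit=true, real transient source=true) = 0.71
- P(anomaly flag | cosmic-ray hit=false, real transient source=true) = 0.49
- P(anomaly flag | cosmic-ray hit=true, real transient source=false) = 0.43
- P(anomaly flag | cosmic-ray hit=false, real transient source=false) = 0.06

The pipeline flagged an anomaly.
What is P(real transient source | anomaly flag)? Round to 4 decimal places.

Weight on real transient source=true, given the evidence: 0.071210 + 0.009709 = 0.080919
Denominator P(anomaly flag): 0.06*0.914*0.841 + 0.49*0.914*0.159 + 0.43*0.086*0.841 + 0.71*0.086*0.159 = 0.158139
Posterior = 0.080919 / 0.158139 ≈ 0.5117

P(real transient source | anomaly flag) ≈ 0.5117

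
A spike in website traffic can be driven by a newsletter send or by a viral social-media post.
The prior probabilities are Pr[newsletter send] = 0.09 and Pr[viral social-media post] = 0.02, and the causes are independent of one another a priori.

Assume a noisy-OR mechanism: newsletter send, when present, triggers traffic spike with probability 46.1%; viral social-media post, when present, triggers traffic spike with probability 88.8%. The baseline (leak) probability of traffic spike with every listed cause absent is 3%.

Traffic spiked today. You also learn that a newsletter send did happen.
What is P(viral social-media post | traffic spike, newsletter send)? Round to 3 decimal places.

Under noisy-OR, P(traffic spike | causes) = 1 − (1−0.03)·∏(1−qᵢ) over the active causes.
Enumerate both values of viral social-media post and weight by the priors:
  P(traffic spike | newsletter send) = 0.47717*0.98 + 0.941443*0.02
        = 0.467627 + 0.018829 = 0.486456
Configurations with viral social-media post contribute 0.018829, so
  P(viral social-media post | traffic spike, newsletter send) = 0.018829 / 0.486456 ≈ 0.039

P(viral social-media post | traffic spike, newsletter send) ≈ 0.039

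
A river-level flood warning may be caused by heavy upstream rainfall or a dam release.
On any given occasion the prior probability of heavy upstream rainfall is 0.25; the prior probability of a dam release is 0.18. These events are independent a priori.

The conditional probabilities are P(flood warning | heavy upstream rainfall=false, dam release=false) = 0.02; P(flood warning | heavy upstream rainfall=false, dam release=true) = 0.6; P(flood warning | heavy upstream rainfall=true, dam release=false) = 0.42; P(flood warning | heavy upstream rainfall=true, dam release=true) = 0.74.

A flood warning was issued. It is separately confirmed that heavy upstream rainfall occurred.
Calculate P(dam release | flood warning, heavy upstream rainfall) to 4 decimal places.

Enumerate both values of dam release and weight by the priors:
  P(flood warning | heavy upstream rainfall) = 0.42·0.82 + 0.74·0.18
        = 0.344400 + 0.133200 = 0.477600
Keeping only the dam release-present terms gives 0.133200, so
  P(dam release | flood warning, heavy upstream rainfall) = 0.133200 / 0.477600 ≈ 0.2789

P(dam release | flood warning, heavy upstream rainfall) ≈ 0.2789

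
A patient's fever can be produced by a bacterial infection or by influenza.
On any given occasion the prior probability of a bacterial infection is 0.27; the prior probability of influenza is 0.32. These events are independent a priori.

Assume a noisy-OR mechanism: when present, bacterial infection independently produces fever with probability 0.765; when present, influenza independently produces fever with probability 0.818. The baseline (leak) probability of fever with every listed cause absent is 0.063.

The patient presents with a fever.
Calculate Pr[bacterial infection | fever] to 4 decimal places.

Pr[bacterial infection | fever] ≈ 0.5012

Under noisy-OR, P(fever | causes) = 1 − (1−0.063)·∏(1−qᵢ) over the active causes.
P(fever) = 0.063×0.73×0.68 + 0.829466×0.73×0.32 + 0.779805×0.27×0.68 + 0.959925×0.27×0.32 = 0.031273 + 0.193763 + 0.143172 + 0.082938 = 0.451146
Of this, 0.226110 comes from 0.143172 + 0.082938 (the bacterial infection=true cases).
Hence the posterior is 0.226110/0.451146 ≈ 0.5012.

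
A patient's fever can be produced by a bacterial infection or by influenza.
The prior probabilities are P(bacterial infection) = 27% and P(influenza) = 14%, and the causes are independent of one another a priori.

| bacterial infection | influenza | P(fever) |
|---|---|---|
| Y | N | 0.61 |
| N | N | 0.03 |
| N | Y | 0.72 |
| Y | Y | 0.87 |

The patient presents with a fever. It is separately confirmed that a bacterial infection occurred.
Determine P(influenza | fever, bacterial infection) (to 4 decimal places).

P(fever | bacterial infection) = 0.61×0.86 + 0.87×0.14 = 0.524600 + 0.121800 = 0.646400
Restricting to configurations with influenza present: 0.87×0.14 = 0.121800.
So P(influenza | fever, bacterial infection) = 0.121800/0.646400 ≈ 0.1884.

P(influenza | fever, bacterial infection) ≈ 0.1884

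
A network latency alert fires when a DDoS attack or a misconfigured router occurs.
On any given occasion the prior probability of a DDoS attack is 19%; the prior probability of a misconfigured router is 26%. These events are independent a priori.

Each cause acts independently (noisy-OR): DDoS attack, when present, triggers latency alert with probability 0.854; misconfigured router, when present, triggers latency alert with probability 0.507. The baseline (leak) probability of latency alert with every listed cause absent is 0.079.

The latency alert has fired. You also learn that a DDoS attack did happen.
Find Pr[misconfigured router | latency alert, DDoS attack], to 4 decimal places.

Under noisy-OR, P(latency alert | causes) = 1 − (1−0.079)·∏(1−qᵢ) over the active causes.
P(latency alert | DDoS attack) = 0.865534×0.74 + 0.933708×0.26 = 0.640495 + 0.242764 = 0.883259
Of this, 0.242764 comes from 0.933708×0.26 (the misconfigured router=true cases).
So P(misconfigured router | latency alert, DDoS attack) = 0.242764/0.883259 ≈ 0.2749.

Pr[misconfigured router | latency alert, DDoS attack] ≈ 0.2749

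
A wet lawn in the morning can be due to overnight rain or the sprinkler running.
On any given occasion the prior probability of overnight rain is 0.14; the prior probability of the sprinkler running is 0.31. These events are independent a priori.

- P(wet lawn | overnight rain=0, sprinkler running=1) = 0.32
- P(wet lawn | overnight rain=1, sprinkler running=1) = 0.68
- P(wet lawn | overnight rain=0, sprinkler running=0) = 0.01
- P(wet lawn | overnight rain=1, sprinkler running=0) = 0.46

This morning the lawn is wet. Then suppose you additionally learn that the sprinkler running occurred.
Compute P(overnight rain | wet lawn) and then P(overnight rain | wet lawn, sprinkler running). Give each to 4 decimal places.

P(wet lawn) = 0.01×0.86×0.69 + 0.32×0.86×0.31 + 0.46×0.14×0.69 + 0.68×0.14×0.31 = 0.005934 + 0.085312 + 0.044436 + 0.029512 = 0.165194
Restricting to configurations with overnight rain present: 0.044436 + 0.029512 = 0.073948.
So P(overnight rain | wet lawn) = 0.073948/0.165194 ≈ 0.4476.

With the extra evidence:
Sum P(wet lawn|·) weighted by the priors over both values of overnight rain:
  P(wet lawn | sprinkler running) = 0.32*0.86 + 0.68*0.14
        = 0.275200 + 0.095200 = 0.370400
Keeping only the overnight rain-present terms gives 0.095200, so
  P(overnight rain | wet lawn, sprinkler running) = 0.095200 / 0.370400 ≈ 0.2570
The drop from 0.4476 to 0.2570 is the explaining-away (discounting) effect.

P(overnight rain | wet lawn) ≈ 0.4476; P(overnight rain | wet lawn, sprinkler running) ≈ 0.2570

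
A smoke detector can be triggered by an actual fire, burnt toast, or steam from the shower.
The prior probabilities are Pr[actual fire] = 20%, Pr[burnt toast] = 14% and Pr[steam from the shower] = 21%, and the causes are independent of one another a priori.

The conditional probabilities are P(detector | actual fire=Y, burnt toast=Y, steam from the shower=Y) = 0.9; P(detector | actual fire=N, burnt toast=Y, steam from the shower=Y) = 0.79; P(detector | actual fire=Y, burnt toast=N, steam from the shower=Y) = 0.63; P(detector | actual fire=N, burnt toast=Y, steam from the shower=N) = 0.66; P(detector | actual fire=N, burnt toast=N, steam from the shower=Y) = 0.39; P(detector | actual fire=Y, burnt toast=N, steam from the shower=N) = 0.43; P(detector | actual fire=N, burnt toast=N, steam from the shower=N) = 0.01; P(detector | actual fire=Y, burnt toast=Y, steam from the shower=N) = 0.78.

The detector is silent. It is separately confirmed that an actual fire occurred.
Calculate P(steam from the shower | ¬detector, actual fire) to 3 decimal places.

P(steam from the shower | ¬detector, actual fire) ≈ 0.145

By total probability over the 4 (burnt toast, steam from the shower) configurations:
  P(¬detector | actual fire) = 0.57*0.86*0.79 + 0.37*0.86*0.21 + 0.22*0.14*0.79 + 0.1*0.14*0.21
        = 0.387258 + 0.066822 + 0.024332 + 0.002940 = 0.481352
Configurations with steam from the shower contribute 0.069762, so
  P(steam from the shower | ¬detector, actual fire) = 0.069762 / 0.481352 ≈ 0.145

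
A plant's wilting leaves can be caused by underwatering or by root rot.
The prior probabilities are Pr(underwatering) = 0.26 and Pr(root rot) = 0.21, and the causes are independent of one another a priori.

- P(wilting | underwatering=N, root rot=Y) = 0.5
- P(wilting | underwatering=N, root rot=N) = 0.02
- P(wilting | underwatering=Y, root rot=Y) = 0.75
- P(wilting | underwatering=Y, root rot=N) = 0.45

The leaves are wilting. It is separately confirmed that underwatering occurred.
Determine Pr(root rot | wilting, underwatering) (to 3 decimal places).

Numerator (weight on configurations with root rot): 0.75*0.21 = 0.157500
The normalizing constant is 0.45*0.79 + 0.75*0.21 = 0.513000
P(root rot | wilting, underwatering) = 0.157500/0.513000 ≈ 0.307

Pr(root rot | wilting, underwatering) ≈ 0.307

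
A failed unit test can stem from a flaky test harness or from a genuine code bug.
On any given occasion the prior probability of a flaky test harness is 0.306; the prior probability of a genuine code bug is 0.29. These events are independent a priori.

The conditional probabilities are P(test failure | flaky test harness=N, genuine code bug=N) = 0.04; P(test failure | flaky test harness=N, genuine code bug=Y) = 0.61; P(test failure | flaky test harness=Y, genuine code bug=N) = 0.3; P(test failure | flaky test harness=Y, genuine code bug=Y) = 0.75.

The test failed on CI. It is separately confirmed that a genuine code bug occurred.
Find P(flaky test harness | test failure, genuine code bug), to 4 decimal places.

P(flaky test harness | test failure, genuine code bug) ≈ 0.3515

P(test failure | genuine code bug) = 0.61*0.694 + 0.75*0.306 = 0.423340 + 0.229500 = 0.652840
The flaky test harness-present share is 0.75*0.306 = 0.229500.
P(flaky test harness | test failure, genuine code bug) = 0.229500 / 0.652840 ≈ 0.3515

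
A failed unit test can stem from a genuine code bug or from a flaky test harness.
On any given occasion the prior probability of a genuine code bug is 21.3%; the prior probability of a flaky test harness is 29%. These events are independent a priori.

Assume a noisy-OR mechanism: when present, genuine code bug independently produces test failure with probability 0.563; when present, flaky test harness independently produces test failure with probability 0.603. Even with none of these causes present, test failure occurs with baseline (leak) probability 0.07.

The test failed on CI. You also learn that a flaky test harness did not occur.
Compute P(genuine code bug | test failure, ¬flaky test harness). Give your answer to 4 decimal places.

Under noisy-OR, P(test failure | causes) = 1 − (1−0.07)·∏(1−qᵢ) over the active causes.
Enumerate both values of genuine code bug and weight by the priors:
  P(test failure | ¬flaky test harness) = 0.07×0.787 + 0.59359×0.213
        = 0.055090 + 0.126435 = 0.181525
The terms with genuine code bug present sum to 0.126435, so
  P(genuine code bug | test failure, ¬flaky test harness) = 0.126435 / 0.181525 ≈ 0.6965

P(genuine code bug | test failure, ¬flaky test harness) ≈ 0.6965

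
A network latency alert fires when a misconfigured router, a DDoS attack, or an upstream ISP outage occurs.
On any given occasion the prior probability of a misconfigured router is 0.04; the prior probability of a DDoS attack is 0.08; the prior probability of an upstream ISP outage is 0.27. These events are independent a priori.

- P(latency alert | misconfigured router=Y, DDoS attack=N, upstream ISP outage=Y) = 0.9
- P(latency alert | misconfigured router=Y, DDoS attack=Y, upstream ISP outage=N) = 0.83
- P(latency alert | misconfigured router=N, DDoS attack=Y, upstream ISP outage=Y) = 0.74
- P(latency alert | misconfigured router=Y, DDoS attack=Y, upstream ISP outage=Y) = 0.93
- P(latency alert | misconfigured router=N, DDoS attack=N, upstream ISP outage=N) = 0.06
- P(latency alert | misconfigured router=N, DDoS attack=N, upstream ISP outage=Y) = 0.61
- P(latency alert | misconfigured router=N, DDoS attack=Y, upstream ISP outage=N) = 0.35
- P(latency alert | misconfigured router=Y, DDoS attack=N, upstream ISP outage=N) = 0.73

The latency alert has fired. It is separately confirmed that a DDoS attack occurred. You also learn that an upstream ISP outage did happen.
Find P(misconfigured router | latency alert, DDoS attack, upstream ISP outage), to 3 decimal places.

P(misconfigured router | latency alert, DDoS attack, upstream ISP outage) ≈ 0.050

Numerator (weight on configurations with misconfigured router): 0.93*0.04 = 0.037200
The normalizing constant is 0.74*0.96 + 0.93*0.04 = 0.747600
P(misconfigured router | latency alert, DDoS attack, upstream ISP outage) = 0.037200/0.747600 ≈ 0.050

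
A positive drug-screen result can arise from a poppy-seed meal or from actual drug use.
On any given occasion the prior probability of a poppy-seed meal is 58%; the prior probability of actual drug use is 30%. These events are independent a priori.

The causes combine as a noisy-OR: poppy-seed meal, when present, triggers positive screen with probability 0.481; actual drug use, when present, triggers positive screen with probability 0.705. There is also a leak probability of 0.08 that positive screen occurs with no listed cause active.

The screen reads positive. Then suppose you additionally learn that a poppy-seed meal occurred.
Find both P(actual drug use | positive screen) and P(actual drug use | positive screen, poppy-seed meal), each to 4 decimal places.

P(actual drug use | positive screen) ≈ 0.5059; P(actual drug use | positive screen, poppy-seed meal) ≈ 0.4134

Under noisy-OR, P(positive screen | causes) = 1 − (1−0.08)·∏(1−qᵢ) over the active causes.
Weight on actual drug use=true, given the evidence: 0.091804 + 0.149491 = 0.241295
Normalizer over all consistent configurations: 0.08*0.42*0.7 + 0.7286*0.42*0.3 + 0.52252*0.58*0.7 + 0.859143*0.58*0.3 = 0.476958
P(actual drug use | positive screen) = 0.241295/0.476958 ≈ 0.5059

With the extra evidence:
By total probability over both values of actual drug use:
  P(positive screen | poppy-seed meal) = 0.52252×0.7 + 0.859143×0.3
        = 0.365764 + 0.257743 = 0.623507
Configurations with actual drug use contribute 0.257743, so
  P(actual drug use | positive screen, poppy-seed meal) = 0.257743 / 0.623507 ≈ 0.4134
This is intercausal reasoning (explaining away): once poppy-seed meal accounts for the positive screen, actual drug use becomes less likely.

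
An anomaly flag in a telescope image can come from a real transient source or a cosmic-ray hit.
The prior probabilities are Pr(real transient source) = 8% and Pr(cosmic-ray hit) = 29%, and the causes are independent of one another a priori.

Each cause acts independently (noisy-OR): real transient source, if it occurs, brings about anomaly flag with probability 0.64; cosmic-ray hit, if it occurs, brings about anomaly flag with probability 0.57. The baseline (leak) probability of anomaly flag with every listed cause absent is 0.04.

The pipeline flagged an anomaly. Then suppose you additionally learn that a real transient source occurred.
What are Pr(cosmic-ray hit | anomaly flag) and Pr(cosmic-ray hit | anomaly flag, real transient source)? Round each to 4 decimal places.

Under noisy-OR, P(anomaly flag | causes) = 1 − (1−0.04)·∏(1−qᵢ) over the active causes.
By total probability over the 4 (real transient source, cosmic-ray hit) configurations:
  P(anomaly flag) = 0.04*0.92*0.71 + 0.5872*0.92*0.29 + 0.6544*0.08*0.71 + 0.851392*0.08*0.29
        = 0.026128 + 0.156665 + 0.037170 + 0.019752 = 0.239715
Keeping only the cosmic-ray hit-present terms gives 0.176417, so
  P(cosmic-ray hit | anomaly flag) = 0.176417 / 0.239715 ≈ 0.7359

Now also conditioning on real transient source=true:
For the numerator, keep only cosmic-ray hit=true terms: 0.851392*0.29 = 0.246904
The normalizing constant is 0.6544*0.71 + 0.851392*0.29 = 0.711528
Posterior = 0.246904 / 0.711528 ≈ 0.3470

Pr(cosmic-ray hit | anomaly flag) ≈ 0.7359; Pr(cosmic-ray hit | anomaly flag, real transient source) ≈ 0.3470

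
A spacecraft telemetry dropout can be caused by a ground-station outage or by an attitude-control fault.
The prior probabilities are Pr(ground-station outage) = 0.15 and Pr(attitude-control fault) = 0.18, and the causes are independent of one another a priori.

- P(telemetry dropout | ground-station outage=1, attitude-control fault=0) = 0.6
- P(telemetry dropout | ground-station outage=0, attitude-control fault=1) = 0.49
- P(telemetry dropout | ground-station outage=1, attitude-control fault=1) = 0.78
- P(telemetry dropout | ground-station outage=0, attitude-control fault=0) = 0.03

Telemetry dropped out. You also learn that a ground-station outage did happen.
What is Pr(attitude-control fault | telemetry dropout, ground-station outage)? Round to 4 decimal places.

Numerator (weight on configurations with attitude-control fault): 0.78×0.18 = 0.140400
Normalizer over all consistent configurations: 0.6×0.82 + 0.78×0.18 = 0.632400
P(attitude-control fault | telemetry dropout, ground-station outage) = 0.140400/0.632400 ≈ 0.2220

Pr(attitude-control fault | telemetry dropout, ground-station outage) ≈ 0.2220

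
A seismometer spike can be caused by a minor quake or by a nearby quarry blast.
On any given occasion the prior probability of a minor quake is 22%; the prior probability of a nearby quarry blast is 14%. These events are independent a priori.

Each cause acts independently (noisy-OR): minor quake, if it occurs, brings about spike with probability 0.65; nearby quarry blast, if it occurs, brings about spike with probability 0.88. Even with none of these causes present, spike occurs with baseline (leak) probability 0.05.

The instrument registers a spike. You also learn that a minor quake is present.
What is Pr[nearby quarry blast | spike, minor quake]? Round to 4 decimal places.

Under noisy-OR, P(spike | causes) = 1 − (1−0.05)·∏(1−qᵢ) over the active causes.
P(spike | minor quake) = 0.6675·0.86 + 0.9601·0.14 = 0.574050 + 0.134414 = 0.708464
Of this, 0.134414 comes from 0.9601·0.14 (the nearby quarry blast=true cases).
So P(nearby quarry blast | spike, minor quake) = 0.134414/0.708464 ≈ 0.1897.

Pr[nearby quarry blast | spike, minor quake] ≈ 0.1897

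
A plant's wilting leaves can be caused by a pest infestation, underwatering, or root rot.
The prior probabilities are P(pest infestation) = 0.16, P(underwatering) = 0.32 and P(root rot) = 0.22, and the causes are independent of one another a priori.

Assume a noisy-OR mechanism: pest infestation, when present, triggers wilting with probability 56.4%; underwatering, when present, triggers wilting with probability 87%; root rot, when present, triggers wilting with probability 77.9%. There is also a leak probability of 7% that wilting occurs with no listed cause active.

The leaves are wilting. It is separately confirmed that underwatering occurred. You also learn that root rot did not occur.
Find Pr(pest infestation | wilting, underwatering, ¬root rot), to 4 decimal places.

Pr(pest infestation | wilting, underwatering, ¬root rot) ≈ 0.1703

Under noisy-OR, P(wilting | causes) = 1 − (1−0.07)·∏(1−qᵢ) over the active causes.
For the numerator, keep only pest infestation=true terms: 0.947288*0.16 = 0.151566
Denominator P(wilting | underwatering, ¬root rot): 0.8791*0.84 + 0.947288*0.16 = 0.890010
P(pest infestation | wilting, underwatering, ¬root rot) = 0.151566/0.890010 ≈ 0.1703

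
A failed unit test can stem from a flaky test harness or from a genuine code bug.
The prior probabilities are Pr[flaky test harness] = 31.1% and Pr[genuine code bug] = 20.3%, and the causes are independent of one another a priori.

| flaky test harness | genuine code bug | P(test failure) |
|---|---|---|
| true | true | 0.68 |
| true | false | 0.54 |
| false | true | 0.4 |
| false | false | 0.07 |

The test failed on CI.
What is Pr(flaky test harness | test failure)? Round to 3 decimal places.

P(test failure) = 0.07·0.689·0.797 + 0.4·0.689·0.203 + 0.54·0.311·0.797 + 0.68·0.311·0.203 = 0.038439 + 0.055947 + 0.133848 + 0.042930 = 0.271164
The flaky test harness-present share is 0.133848 + 0.042930 = 0.176778.
P(flaky test harness | test failure) = 0.176778 / 0.271164 ≈ 0.652

Pr(flaky test harness | test failure) ≈ 0.652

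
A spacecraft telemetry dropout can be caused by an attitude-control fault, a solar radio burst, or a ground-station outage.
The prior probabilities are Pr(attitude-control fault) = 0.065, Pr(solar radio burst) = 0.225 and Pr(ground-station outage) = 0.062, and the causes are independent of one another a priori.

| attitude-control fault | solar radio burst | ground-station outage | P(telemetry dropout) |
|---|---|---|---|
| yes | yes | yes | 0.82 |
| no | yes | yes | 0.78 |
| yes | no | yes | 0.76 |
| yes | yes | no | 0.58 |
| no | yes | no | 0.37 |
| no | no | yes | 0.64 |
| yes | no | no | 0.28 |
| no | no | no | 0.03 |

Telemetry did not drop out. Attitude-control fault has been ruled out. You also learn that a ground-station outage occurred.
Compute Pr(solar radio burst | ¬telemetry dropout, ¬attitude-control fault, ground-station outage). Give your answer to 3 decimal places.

Numerator (weight on configurations with solar radio burst): 0.22·0.225 = 0.049500
Normalizer over all consistent configurations: 0.36·0.775 + 0.22·0.225 = 0.328500
Posterior = 0.049500 / 0.328500 ≈ 0.151

Pr(solar radio burst | ¬telemetry dropout, ¬attitude-control fault, ground-station outage) ≈ 0.151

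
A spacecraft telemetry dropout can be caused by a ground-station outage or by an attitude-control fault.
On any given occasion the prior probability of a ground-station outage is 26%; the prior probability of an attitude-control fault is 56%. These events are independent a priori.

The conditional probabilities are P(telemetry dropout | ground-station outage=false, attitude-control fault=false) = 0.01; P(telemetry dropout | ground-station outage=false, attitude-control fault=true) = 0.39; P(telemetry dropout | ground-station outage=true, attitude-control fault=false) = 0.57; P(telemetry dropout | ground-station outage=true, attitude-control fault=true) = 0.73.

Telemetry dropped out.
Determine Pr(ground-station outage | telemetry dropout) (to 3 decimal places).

Pr(ground-station outage | telemetry dropout) ≈ 0.510

P(telemetry dropout) = 0.01·0.74·0.44 + 0.39·0.74·0.56 + 0.57·0.26·0.44 + 0.73·0.26·0.56 = 0.003256 + 0.161616 + 0.065208 + 0.106288 = 0.336368
Restricting to configurations with ground-station outage present: 0.065208 + 0.106288 = 0.171496.
Hence the posterior is 0.171496/0.336368 ≈ 0.510.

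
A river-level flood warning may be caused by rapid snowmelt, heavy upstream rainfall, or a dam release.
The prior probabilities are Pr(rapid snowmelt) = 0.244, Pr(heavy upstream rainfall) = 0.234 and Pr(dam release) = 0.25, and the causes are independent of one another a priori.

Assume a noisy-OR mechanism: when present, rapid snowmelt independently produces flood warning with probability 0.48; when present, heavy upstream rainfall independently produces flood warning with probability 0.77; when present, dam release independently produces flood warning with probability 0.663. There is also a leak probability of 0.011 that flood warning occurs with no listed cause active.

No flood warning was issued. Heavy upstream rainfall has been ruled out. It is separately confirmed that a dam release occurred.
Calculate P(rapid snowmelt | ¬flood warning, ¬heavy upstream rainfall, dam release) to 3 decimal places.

Under noisy-OR, P(flood warning | causes) = 1 − (1−0.011)·∏(1−qᵢ) over the active causes.
P(¬flood warning | ¬heavy upstream rainfall, dam release) = 0.333293·0.756 + 0.173312·0.244 = 0.251970 + 0.042288 = 0.294258
Of this, 0.042288 comes from 0.173312·0.244 (the rapid snowmelt=true cases).
P(rapid snowmelt | ¬flood warning, ¬heavy upstream rainfall, dam release) = 0.042288 / 0.294258 ≈ 0.144

P(rapid snowmelt | ¬flood warning, ¬heavy upstream rainfall, dam release) ≈ 0.144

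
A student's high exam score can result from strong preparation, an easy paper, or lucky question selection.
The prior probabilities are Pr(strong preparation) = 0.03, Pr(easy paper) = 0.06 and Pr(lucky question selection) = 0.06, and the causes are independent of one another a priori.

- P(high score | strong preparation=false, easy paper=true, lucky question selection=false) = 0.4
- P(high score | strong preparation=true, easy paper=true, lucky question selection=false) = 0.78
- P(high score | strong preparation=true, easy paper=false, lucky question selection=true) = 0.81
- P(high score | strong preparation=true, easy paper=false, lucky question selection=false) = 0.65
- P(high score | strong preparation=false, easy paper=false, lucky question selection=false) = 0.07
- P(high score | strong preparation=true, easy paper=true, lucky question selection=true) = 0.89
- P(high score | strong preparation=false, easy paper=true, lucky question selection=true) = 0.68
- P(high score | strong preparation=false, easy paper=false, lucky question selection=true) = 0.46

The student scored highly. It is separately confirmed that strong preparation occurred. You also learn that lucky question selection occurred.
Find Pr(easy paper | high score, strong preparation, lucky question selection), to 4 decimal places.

P(high score | strong preparation, lucky question selection) = 0.81*0.94 + 0.89*0.06 = 0.761400 + 0.053400 = 0.814800
Of this, 0.053400 comes from 0.89*0.06 (the easy paper=true cases).
P(easy paper | high score, strong preparation, lucky question selection) = 0.053400 / 0.814800 ≈ 0.0655

Pr(easy paper | high score, strong preparation, lucky question selection) ≈ 0.0655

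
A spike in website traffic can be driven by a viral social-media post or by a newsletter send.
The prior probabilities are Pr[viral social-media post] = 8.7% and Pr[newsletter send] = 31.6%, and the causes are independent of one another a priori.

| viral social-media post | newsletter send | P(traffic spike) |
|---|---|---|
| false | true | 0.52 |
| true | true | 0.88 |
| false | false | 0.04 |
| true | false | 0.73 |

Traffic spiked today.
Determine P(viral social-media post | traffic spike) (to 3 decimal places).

P(viral social-media post | traffic spike) ≈ 0.279

For the numerator, keep only viral social-media post=true terms: 0.043441 + 0.024193 = 0.067634
The normalizing constant is 0.04·0.913·0.684 + 0.52·0.913·0.316 + 0.73·0.087·0.684 + 0.88·0.087·0.316 = 0.242638
Posterior = 0.067634 / 0.242638 ≈ 0.279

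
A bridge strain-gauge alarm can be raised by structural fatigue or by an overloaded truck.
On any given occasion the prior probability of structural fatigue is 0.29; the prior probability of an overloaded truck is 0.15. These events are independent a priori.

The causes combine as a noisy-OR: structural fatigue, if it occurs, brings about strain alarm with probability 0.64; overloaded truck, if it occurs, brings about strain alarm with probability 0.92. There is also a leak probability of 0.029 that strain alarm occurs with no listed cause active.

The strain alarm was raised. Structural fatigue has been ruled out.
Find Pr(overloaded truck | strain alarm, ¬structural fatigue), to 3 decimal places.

Under noisy-OR, P(strain alarm | causes) = 1 − (1−0.029)·∏(1−qᵢ) over the active causes.
Sum P(strain alarm|·) weighted by the priors over both values of overloaded truck:
  P(strain alarm | ¬structural fatigue) = 0.029×0.85 + 0.92232×0.15
        = 0.024650 + 0.138348 = 0.162998
Configurations with overloaded truck contribute 0.138348, so
  P(overloaded truck | strain alarm, ¬structural fatigue) = 0.138348 / 0.162998 ≈ 0.849

Pr(overloaded truck | strain alarm, ¬structural fatigue) ≈ 0.849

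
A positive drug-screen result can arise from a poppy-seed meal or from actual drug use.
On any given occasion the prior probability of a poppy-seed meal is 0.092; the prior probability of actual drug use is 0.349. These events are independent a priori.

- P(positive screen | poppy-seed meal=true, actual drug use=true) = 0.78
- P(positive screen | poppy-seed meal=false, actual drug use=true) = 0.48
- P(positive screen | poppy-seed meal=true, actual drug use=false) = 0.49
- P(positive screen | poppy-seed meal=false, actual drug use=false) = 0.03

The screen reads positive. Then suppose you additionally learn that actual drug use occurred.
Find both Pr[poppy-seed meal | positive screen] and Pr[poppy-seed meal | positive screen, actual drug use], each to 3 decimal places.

Pr[poppy-seed meal | positive screen] ≈ 0.243; Pr[poppy-seed meal | positive screen, actual drug use] ≈ 0.141

For the numerator, keep only poppy-seed meal=true terms: 0.029347 + 0.025044 = 0.054391
The normalizing constant is 0.03×0.908×0.651 + 0.48×0.908×0.349 + 0.49×0.092×0.651 + 0.78×0.092×0.349 = 0.224232
P(poppy-seed meal | positive screen) = 0.054391/0.224232 ≈ 0.243

With the extra evidence:
For the numerator, keep only poppy-seed meal=true terms: 0.78*0.092 = 0.071760
The normalizing constant is 0.48*0.908 + 0.78*0.092 = 0.507600
Posterior = 0.071760 / 0.507600 ≈ 0.141
Conditioning on actual drug use lowers the posterior on poppy-seed meal: the classic explaining-away effect in a common-effect structure.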